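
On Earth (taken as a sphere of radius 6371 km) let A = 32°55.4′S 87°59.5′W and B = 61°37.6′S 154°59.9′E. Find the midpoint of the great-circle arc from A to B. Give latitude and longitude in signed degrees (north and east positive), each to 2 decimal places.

-62.10°, -122.17°

Central angle δ = 1.2692 rad. Interpolating on the sphere with fraction f = 0.5:
P = [sin((1−f)δ)·A + sin(fδ)·B] / sin δ = 0.6209·A + 0.6209·B in Cartesian coordinates,
giving P = (-0.2491, -0.3961, -0.8837), i.e. latitude -62.10°, longitude -122.17°.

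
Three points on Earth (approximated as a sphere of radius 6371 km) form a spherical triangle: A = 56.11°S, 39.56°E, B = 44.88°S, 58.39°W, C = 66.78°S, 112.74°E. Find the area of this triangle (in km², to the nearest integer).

Side lengths (central angles): a = 1.1892, b = 0.5980, c = 1.0109 rad; semiperimeter s = 1.3990.
By l'Huilier's theorem, tan(E/4) = √[tan(s/2) tan((s−a)/2) tan((s−b)/2) tan((s−c)/2)], giving spherical excess E = 0.3426 rad.
Area = E·R² = 0.3426 × (6371)² ≈ 13907816 km².

13907816 km²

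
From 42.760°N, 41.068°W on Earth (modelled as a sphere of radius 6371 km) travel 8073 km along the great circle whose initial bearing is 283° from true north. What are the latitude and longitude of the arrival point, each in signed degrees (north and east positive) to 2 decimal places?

Angular distance δ = d/R = 8073/6371 = 1.26715 rad; initial bearing θ = 4.9393 rad.
sin φ₂ = sin φ₁ cos δ + cos φ₁ sin δ cos θ = (0.6789)(0.2990) + (0.7342)(0.9543)(0.2250) = 0.3606, so φ₂ = 21.14°.
Δλ = atan2(sin θ sin δ cos φ₁, cos δ − sin φ₁ sin φ₂) = atan2(-0.6827, 0.0542) = -85.462°.
λ₂ = -41.068° − 85.462° = -126.53°.

21.14°, -126.53°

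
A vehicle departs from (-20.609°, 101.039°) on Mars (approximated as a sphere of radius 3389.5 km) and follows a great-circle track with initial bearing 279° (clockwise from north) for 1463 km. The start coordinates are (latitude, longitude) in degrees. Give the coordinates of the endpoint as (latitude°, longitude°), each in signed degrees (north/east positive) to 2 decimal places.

Angular distance δ = d/R = 1463/3389.5 = 0.43163 rad; initial bearing θ = 4.8695 rad.
sin φ₂ = sin φ₁ cos δ + cos φ₁ sin δ cos θ = (-0.3520)(0.9083) + (0.9360)(0.4183)(0.1564) = -0.2585, so φ₂ = -14.98°.
Δλ = atan2(sin θ sin δ cos φ₁, cos δ − sin φ₁ sin φ₂) = atan2(-0.3868, 0.8173) = -25.324°.
λ₂ = 101.039° − 25.324° = 75.72°.

-14.98°, 75.72°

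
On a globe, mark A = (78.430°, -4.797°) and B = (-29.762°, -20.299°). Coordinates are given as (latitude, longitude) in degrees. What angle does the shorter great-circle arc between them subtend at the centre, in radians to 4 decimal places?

In radians: φ₁ = 1.3689, φ₂ = -0.5194, Δλ = -15.502° = -0.2706 rad.
cos c = sin φ₁ sin φ₂ + cos φ₁ cos φ₂ cos Δλ = (0.9797)(-0.4964) + (0.2006)(0.8681)(0.9636) = -0.31854,
so c = arccos(-0.31854) = 1.89498 rad.
So the angular separation is 1.8950 rad.

1.8950 rad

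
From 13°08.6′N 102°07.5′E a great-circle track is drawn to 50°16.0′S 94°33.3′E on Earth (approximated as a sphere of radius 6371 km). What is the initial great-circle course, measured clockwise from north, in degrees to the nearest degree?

185°

Δλ = -7.570° = -0.1321 rad.
y = sin Δλ · cos φ₂ = (-0.1317)(0.6392) = -0.0842
x = cos φ₁ sin φ₂ − sin φ₁ cos φ₂ cos Δλ = (0.9738)(-0.7690) − (0.2274)(0.6392)(0.9913) = -0.8930
θ = atan2(y, x) = -174.61°; adding 360° gives 185°.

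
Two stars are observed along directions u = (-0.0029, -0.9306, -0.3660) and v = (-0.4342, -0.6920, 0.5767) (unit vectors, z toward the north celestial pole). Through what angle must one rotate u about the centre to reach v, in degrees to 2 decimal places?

64.27°

u·v = 0.4342; |u| = 1.0000, |v| = 1.0000.
cos θ = (u·v)/(|u||v|) = 0.4342, so θ = 64.27°.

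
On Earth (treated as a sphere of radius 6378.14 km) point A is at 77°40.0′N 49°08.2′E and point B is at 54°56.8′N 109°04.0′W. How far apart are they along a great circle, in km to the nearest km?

5199 km

Let φ₁ = 1.3555 rad, φ₂ = 0.9590 rad, and Δλ = -2.7612 rad.
cos c = sin φ₁ sin φ₂ + cos φ₁ cos φ₂ cos Δλ = (0.9769)(0.8186) + (0.2136)(0.5743)(-0.9285) = 0.68582,
so c = arccos(0.68582) = 0.81507 rad.
Distance = R·c = 6378.14 × 0.8151 ≈ 5199 km.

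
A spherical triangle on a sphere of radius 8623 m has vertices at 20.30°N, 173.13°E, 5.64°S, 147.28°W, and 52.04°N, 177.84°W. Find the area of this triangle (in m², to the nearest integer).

18376849 m²

Side lengths (central angles): a = 1.1045, b = 0.5674, c = 0.8160 rad; semiperimeter s = 1.2439.
By l'Huilier's theorem, tan(E/4) = √[tan(s/2) tan((s−a)/2) tan((s−b)/2) tan((s−c)/2)], giving spherical excess E = 0.2471 rad.
Area = E·R² = 0.2471 × (8623)² ≈ 18376849 m².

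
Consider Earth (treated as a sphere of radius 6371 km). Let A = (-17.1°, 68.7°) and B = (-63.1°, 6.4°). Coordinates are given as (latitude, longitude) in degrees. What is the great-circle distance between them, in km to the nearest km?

In radians: φ₁ = -0.2985, φ₂ = -1.1013, Δλ = -62.300° = -1.0873 rad.
Haversine: a = sin²(Δφ/2) + cos φ₁ cos φ₂ sin²(Δλ/2) = 0.1527 + (0.9558)(0.4524)(0.2676) = 0.26838.
Central angle c = 2·arcsin(√a) = 1.08915 rad.
Distance = R·c = 6371 × 1.0892 ≈ 6939 km.

6939 km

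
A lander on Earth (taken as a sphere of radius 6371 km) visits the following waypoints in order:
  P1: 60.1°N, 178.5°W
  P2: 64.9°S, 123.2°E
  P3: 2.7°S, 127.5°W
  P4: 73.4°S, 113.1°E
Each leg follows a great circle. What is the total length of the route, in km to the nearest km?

35961 km

Leg P1→P2: central angle 2.3103 rad, distance 14718.9 km.
Leg P2→P3: central angle 1.6683 rad, distance 10629.0 km.
Leg P3→P4: central angle 1.6659 rad, distance 10613.4 km.
Total: 14718.9 + 10629.0 + 10613.4 ≈ 35961 km.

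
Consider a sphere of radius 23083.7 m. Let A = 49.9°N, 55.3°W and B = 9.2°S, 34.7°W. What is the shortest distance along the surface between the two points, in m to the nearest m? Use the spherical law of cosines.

In radians: φ₁ = 0.8709, φ₂ = -0.1606, Δλ = 20.600° = 0.3595 rad.
cos c = sin φ₁ sin φ₂ + cos φ₁ cos φ₂ cos Δλ = (0.7649)(-0.1599) + (0.6441)(0.9871)(0.9361) = 0.47289,
so c = arccos(0.47289) = 1.07823 rad.
Distance = R·c = 23083.7 × 1.0782 ≈ 24890 m.

24890 m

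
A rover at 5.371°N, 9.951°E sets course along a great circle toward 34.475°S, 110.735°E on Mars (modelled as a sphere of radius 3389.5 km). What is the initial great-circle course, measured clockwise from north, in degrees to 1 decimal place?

With φ₁ = 0.0937, φ₂ = -0.6017, Δλ = 1.7590 rad, the forward-azimuth formula gives
θ = atan2( sin Δλ cos φ₂ , cos φ₁ sin φ₂ − sin φ₁ cos φ₂ cos Δλ ) = atan2(0.8098, -0.5491) = 124.14°.
So the initial bearing is 124.1°.

124.1°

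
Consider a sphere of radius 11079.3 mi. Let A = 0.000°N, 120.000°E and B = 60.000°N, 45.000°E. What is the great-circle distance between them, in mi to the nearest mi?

In radians: φ₁ = 0.0000, φ₂ = 1.0472, Δλ = -75.000° = -1.3090 rad.
Haversine: a = sin²(Δφ/2) + cos φ₁ cos φ₂ sin²(Δλ/2) = 0.2500 + (1.0000)(0.5000)(0.3706) = 0.43530.
Central angle c = 2·arcsin(√a) = 1.44102 rad.
Distance = R·c = 11079.3 × 1.4410 ≈ 15966 mi.

15966 mi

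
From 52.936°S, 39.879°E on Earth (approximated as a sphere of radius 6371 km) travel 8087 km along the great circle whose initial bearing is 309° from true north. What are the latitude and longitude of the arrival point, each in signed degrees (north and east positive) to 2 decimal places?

7.20°, -8.54°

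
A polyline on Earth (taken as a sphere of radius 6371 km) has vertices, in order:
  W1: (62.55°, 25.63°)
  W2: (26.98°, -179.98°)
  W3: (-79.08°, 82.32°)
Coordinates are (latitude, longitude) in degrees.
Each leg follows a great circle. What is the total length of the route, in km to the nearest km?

Leg W1→W2: central angle 1.5386 rad, distance 9802.6 km.
Leg W2→W3: central angle 2.0579 rad, distance 13111.0 km.
Total: 9802.6 + 13111.0 ≈ 22914 km.

22914 km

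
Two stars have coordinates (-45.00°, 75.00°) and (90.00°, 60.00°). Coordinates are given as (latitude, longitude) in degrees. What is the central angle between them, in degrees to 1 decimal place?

In radians: φ₁ = -0.7854, φ₂ = 1.5708, Δλ = -15.000° = -0.2618 rad.
Haversine: a = sin²(Δφ/2) + cos φ₁ cos φ₂ sin²(Δλ/2) = 0.8536 + (0.7071)(0.0000)(0.0170) = 0.85355.
Central angle c = 2·arcsin(√a) = 2.35619 rad.
So the angular separation is 135.0°.

135.0°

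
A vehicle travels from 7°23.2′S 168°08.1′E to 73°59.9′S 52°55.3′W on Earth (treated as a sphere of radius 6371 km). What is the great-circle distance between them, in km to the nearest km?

10534 km

With latitudes φ₁ = -7.387°, φ₂ = -73.998° and longitude difference Δλ = 138.943°:
cos c = sin φ₁ sin φ₂ + cos φ₁ cos φ₂ cos Δλ = (-0.1286)(-0.9613) + (0.9917)(0.2757)(-0.7541) = -0.08256,
so c = arccos(-0.08256) = 1.65345 rad.
Distance = R·c = 6371 × 1.6535 ≈ 10534 km.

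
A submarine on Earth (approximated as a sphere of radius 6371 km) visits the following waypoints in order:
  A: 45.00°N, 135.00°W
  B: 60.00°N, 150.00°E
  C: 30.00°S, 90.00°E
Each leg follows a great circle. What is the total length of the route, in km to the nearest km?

Leg A→B: central angle 0.7900 rad, distance 5032.8 km.
Leg B→C: central angle 1.7890 rad, distance 11397.9 km.
Total: 5032.8 + 11397.9 ≈ 16431 km.

16431 km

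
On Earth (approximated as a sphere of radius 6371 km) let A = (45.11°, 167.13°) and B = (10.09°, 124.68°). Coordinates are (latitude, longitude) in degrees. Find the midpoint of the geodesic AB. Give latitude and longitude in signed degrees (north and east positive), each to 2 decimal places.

29.24°, 142.24°

Central angle δ = 0.8804 rad. Interpolating on the sphere with fraction f = 0.5:
P = [sin((1−f)δ)·A + sin(fδ)·B] / sin δ = 0.5527·A + 0.5527·B in Cartesian coordinates,
giving P = (-0.6899, 0.5344, 0.4884), i.e. latitude 29.24°, longitude 142.24°.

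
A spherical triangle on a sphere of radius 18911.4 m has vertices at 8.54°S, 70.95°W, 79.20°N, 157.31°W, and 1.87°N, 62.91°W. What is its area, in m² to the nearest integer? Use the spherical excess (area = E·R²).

65114838 m²

Side lengths (central angles): a = 1.5531, b = 0.2293, c = 1.7053 rad; semiperimeter s = 1.7439.
By l'Huilier's theorem, tan(E/4) = √[tan(s/2) tan((s−a)/2) tan((s−b)/2) tan((s−c)/2)], giving spherical excess E = 0.1821 rad.
Area = E·R² = 0.1821 × (18911.4)² ≈ 65114838 m².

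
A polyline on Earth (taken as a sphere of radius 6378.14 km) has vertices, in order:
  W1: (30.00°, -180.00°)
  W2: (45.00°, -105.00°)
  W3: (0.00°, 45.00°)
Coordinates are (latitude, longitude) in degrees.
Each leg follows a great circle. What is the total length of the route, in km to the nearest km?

Leg W1→W2: central angle 1.0332 rad, distance 6590.1 km.
Leg W2→W3: central angle 2.2299 rad, distance 14222.3 km.
Total: 6590.1 + 14222.3 ≈ 20812 km.

20812 km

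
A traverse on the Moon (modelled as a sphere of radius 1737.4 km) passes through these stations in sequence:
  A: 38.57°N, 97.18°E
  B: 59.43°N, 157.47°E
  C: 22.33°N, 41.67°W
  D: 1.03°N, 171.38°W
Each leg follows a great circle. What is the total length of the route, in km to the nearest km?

Leg A→B: central angle 0.7468 rad, distance 1297.4 km.
Leg B→C: central angle 1.6884 rad, distance 2933.4 km.
Leg C→D: central angle 2.1945 rad, distance 3812.8 km.
Total: 1297.4 + 2933.4 + 3812.8 ≈ 8044 km.

8044 km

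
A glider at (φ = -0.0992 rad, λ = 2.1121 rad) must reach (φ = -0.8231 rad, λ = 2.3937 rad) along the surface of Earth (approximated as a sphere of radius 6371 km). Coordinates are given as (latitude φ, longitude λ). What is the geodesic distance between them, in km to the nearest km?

With latitudes φ₁ = -5.684°, φ₂ = -47.160° and longitude difference Δλ = 16.134°:
cos c = sin φ₁ sin φ₂ + cos φ₁ cos φ₂ cos Δλ = (-0.0990)(-0.7333) + (0.9951)(0.6800)(0.9606) = 0.72258,
so c = arccos(0.72258) = 0.76327 rad.
Distance = R·c = 6371 × 0.7633 ≈ 4863 km.

4863 km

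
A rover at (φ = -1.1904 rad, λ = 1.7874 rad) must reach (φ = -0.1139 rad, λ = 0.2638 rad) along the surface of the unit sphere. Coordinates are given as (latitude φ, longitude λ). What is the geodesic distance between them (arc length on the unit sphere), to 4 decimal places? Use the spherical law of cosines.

1.4476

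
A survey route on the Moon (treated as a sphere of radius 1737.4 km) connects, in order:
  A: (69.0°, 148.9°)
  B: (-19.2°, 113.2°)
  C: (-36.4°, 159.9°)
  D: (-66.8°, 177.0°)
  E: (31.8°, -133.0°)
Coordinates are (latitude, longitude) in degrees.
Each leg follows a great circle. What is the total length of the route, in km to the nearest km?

Leg A→B: central angle 1.6030 rad, distance 2785.0 km.
Leg B→C: central angle 0.7721 rad, distance 1341.4 km.
Leg C→D: central angle 0.5577 rad, distance 968.9 km.
Leg D→E: central angle 1.8433 rad, distance 3202.5 km.
Total: 2785.0 + 1341.4 + 968.9 + 3202.5 ≈ 8298 km.

8298 km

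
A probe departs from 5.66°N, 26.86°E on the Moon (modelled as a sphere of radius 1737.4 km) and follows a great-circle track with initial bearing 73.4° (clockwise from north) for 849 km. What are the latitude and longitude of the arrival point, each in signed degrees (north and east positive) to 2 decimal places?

12.74°, 54.33°

Angular distance δ = d/R = 849/1737.4 = 0.48866 rad; initial bearing θ = 1.2811 rad.
sin φ₂ = sin φ₁ cos δ + cos φ₁ sin δ cos θ = (0.0986)(0.8830) + (0.9951)(0.4694)(0.2857) = 0.2205, so φ₂ = 12.74°.
Δλ = atan2(sin θ sin δ cos φ₁, cos δ − sin φ₁ sin φ₂) = atan2(0.4477, 0.8612) = 27.467°.
λ₂ = 26.860° + 27.467° = 54.33°.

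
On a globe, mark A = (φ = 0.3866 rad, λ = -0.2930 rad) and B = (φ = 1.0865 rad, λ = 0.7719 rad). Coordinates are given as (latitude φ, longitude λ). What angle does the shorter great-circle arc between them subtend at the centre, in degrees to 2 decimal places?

57.14°

Let φ₁ = 0.3866 rad, φ₂ = 1.0865 rad, and Δλ = 1.0649 rad.
Haversine: a = sin²(Δφ/2) + cos φ₁ cos φ₂ sin²(Δλ/2) = 0.1175 + (0.9262)(0.4656)(0.2577) = 0.22867.
Central angle c = 2·arcsin(√a) = 0.99721 rad.
So the angular separation is 57.14°.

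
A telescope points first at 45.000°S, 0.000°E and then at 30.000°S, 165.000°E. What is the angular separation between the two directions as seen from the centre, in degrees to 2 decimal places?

103.77°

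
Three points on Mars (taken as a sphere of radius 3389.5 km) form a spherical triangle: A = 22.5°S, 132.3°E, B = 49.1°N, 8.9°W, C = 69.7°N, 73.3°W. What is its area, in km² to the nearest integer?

17556856 km²

Side lengths (central angles): a = 0.6316, b = 2.2757, c = 2.4351 rad; semiperimeter s = 2.6713.
By l'Huilier's theorem, tan(E/4) = √[tan(s/2) tan((s−a)/2) tan((s−b)/2) tan((s−c)/2)], giving spherical excess E = 1.5282 rad.
Area = E·R² = 1.5282 × (3389.5)² ≈ 17556856 km².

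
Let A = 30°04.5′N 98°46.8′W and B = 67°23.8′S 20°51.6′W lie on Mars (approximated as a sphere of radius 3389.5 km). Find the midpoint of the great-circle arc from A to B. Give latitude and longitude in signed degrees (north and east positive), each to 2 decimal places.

-22.52°, -77.11°

The central angle between A and B is δ = 1.9747 rad.
With f = 0.5, the slerp weights are sin((1−f)δ)/sin δ = 0.9076 and sin(fδ)/sin δ = 0.9076.
Weighted sum of the unit vectors: (0.9076)·(-0.1321,-0.8552,0.5011) + (0.9076)·(0.3592,-0.1369,-0.9232) = (0.2061, -0.9004, -0.3831).
Converting back: φ = atan2(z, √(x²+y²)) = -22.52°, λ = atan2(y, x) = -77.11°.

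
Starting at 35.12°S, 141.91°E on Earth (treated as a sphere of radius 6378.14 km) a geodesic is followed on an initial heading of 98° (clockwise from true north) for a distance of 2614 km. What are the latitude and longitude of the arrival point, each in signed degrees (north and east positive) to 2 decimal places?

Angular distance δ = d/R = 2614/6378.14 = 0.40984 rad; initial bearing θ = 1.7104 rad.
sin φ₂ = sin φ₁ cos δ + cos φ₁ sin δ cos θ = (-0.5753)(0.9172) + (0.8179)(0.3985)(-0.1392) = -0.5730, so φ₂ = -34.96°.
Δλ = atan2(sin θ sin δ cos φ₁, cos δ − sin φ₁ sin φ₂) = atan2(0.3227, 0.5875) = 28.781°.
λ₂ = 141.910° + 28.781° = 170.69°.

-34.96°, 170.69°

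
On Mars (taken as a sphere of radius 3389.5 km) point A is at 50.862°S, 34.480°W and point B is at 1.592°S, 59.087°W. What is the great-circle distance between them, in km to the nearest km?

With latitudes φ₁ = -50.862°, φ₂ = -1.592° and longitude difference Δλ = -24.607°:
cos c = sin φ₁ sin φ₂ + cos φ₁ cos φ₂ cos Δλ = (-0.7756)(-0.0278) + (0.6312)(0.9996)(0.9092) = 0.59520,
so c = arccos(0.59520) = 0.93329 rad.
Distance = R·c = 3389.5 × 0.9333 ≈ 3163 km.

3163 km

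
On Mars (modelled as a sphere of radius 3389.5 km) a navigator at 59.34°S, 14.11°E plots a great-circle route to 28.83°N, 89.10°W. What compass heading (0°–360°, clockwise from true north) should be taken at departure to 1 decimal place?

With φ₁ = -1.0357, φ₂ = 0.5032, Δλ = -1.8014 rad, the forward-azimuth formula gives
θ = atan2( sin Δλ cos φ₂ , cos φ₁ sin φ₂ − sin φ₁ cos φ₂ cos Δλ ) = atan2(-0.8529, 0.0737) = -85.06°.
Adding 360° brings this into [0°, 360°): 274.9°.

274.9°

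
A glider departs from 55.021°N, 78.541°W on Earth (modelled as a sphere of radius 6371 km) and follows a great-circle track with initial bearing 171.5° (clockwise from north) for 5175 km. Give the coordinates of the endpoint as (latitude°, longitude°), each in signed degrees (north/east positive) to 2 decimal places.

8.75°, -72.31°

Angular distance δ = d/R = 5175/6371 = 0.81227 rad; initial bearing θ = 2.9932 rad.
sin φ₂ = sin φ₁ cos δ + cos φ₁ sin δ cos θ = (0.8194)(0.6878) + (0.5733)(0.7259)(-0.9890) = 0.1521, so φ₂ = 8.75°.
Δλ = atan2(sin θ sin δ cos φ₁, cos δ − sin φ₁ sin φ₂) = atan2(0.0615, 0.5633) = 6.232°.
λ₂ = -78.541° + 6.232° = -72.31°.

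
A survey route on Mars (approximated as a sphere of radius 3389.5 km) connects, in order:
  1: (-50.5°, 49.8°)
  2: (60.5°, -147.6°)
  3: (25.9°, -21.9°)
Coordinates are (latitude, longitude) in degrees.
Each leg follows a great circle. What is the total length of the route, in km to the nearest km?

Leg 1→2: central angle 2.8980 rad, distance 9822.7 km.
Leg 2→3: central angle 1.4488 rad, distance 4910.7 km.
Total: 9822.7 + 4910.7 ≈ 14733 km.

14733 km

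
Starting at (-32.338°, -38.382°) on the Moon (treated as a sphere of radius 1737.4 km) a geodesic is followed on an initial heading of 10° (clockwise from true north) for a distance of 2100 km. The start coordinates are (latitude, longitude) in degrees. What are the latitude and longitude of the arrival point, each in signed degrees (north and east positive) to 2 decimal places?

Angular distance δ = d/R = 2100/1737.4 = 1.20870 rad; initial bearing θ = 0.1745 rad.
sin φ₂ = sin φ₁ cos δ + cos φ₁ sin δ cos θ = (-0.5349)(0.3542) + (0.8449)(0.9352)(0.9848) = 0.5886, so φ₂ = 36.06°.
Δλ = atan2(sin θ sin δ cos φ₁, cos δ − sin φ₁ sin φ₂) = atan2(0.1372, 0.6691) = 11.588°.
λ₂ = -38.382° + 11.588° = -26.79°.

36.06°, -26.79°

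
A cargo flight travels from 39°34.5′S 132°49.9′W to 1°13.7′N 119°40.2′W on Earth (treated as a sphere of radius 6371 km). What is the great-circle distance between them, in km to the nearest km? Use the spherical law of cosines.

With latitudes φ₁ = -39.575°, φ₂ = 1.228° and longitude difference Δλ = 13.162°:
cos c = sin φ₁ sin φ₂ + cos φ₁ cos φ₂ cos Δλ = (-0.6371)(0.0214) + (0.7708)(0.9998)(0.9737) = 0.73671,
so c = arccos(0.73671) = 0.74260 rad.
Distance = R·c = 6371 × 0.7426 ≈ 4731 km.

4731 km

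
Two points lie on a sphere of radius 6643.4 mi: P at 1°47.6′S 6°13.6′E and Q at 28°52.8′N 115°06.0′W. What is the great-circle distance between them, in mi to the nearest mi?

13687 mi

Let φ₁ = -0.0313 rad, φ₂ = 0.5041 rad, and Δλ = -2.1175 rad.
Haversine: a = sin²(Δφ/2) + cos φ₁ cos φ₂ sin²(Δλ/2) = 0.0700 + (0.9995)(0.8756)(0.7600) = 0.73507.
Central angle c = 2·arcsin(√a) = 2.06025 rad.
Distance = R·c = 6643.4 × 2.0603 ≈ 13687 mi.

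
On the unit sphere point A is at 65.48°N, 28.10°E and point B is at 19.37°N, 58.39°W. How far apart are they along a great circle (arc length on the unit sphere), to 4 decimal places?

1.2390

Let φ₁ = 1.1428 rad, φ₂ = 0.3381 rad, and Δλ = -1.5095 rad.
cos c = sin φ₁ sin φ₂ + cos φ₁ cos φ₂ cos Δλ = (0.9098)(0.3317) + (0.4150)(0.9434)(0.0612) = 0.32573,
so c = arccos(0.32573) = 1.23902 rad.
On the unit sphere the arc length equals the central angle: 1.2390.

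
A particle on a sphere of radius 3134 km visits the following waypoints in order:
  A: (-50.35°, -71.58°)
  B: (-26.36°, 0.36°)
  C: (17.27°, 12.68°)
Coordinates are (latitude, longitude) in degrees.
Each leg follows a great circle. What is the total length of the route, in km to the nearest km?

Leg A→B: central angle 1.0250 rad, distance 3212.3 km.
Leg B→C: central angle 0.7896 rad, distance 2474.7 km.
Total: 3212.3 + 2474.7 ≈ 5687 km.

5687 km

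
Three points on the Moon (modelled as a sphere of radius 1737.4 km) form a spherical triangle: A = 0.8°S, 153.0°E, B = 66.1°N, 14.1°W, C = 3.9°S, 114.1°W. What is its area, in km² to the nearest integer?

Side lengths (central angles): a = 1.7036, b = 1.6203, c = 1.9907 rad; semiperimeter s = 2.6573.
By l'Huilier's theorem, tan(E/4) = √[tan(s/2) tan((s−a)/2) tan((s−b)/2) tan((s−c)/2)], giving spherical excess E = 2.2851 rad.
Area = E·R² = 2.2851 × (1737.4)² ≈ 6897754 km².

6897754 km²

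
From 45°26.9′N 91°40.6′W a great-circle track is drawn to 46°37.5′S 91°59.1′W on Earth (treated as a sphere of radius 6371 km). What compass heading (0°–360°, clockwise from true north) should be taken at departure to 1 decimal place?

180.2°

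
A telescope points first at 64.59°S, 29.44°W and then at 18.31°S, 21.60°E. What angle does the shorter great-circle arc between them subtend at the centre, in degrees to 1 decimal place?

57.3°

With latitudes φ₁ = -64.590°, φ₂ = -18.310° and longitude difference Δλ = 51.040°:
cos c = sin φ₁ sin φ₂ + cos φ₁ cos φ₂ cos Δλ = (-0.9033)(-0.3142) + (0.4291)(0.9494)(0.6288) = 0.53991,
so c = arccos(0.53991) = 1.00047 rad.
So the angular separation is 57.3°.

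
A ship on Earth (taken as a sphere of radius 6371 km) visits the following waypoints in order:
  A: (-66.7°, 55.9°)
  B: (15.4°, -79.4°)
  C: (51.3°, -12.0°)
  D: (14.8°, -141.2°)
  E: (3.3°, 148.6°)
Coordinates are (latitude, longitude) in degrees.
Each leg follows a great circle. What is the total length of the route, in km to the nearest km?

39531 km

Leg A→B: central angle 2.1118 rad, distance 13454.0 km.
Leg B→C: central angle 1.1164 rad, distance 7112.7 km.
Leg C→D: central angle 1.7545 rad, distance 11178.1 km.
Leg D→E: central angle 1.2221 rad, distance 7786.1 km.
Total: 13454.0 + 7112.7 + 11178.1 + 7786.1 ≈ 39531 km.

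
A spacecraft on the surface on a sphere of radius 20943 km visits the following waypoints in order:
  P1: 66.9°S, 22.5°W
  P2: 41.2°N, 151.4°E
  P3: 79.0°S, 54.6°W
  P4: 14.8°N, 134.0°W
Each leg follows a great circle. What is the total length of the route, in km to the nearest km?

Leg P1→P2: central angle 2.6892 rad, distance 56320.0 km.
Leg P2→P3: central angle 2.4585 rad, distance 51488.4 km.
Leg P3→P4: central angle 1.7893 rad, distance 37474.3 km.
Total: 56320.0 + 51488.4 + 37474.3 ≈ 145283 km.

145283 km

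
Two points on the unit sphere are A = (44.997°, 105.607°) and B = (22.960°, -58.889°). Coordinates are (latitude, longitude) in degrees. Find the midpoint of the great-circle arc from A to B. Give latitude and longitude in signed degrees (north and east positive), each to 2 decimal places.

74.46°, -20.59°

Central angle δ = 1.9301 rad. Interpolating on the sphere with fraction f = 0.5:
P = [sin((1−f)δ)·A + sin(fδ)·B] / sin δ = 0.8781·A + 0.8781·B in Cartesian coordinates,
giving P = (0.2507, -0.0942, 0.9635), i.e. latitude 74.46°, longitude -20.59°.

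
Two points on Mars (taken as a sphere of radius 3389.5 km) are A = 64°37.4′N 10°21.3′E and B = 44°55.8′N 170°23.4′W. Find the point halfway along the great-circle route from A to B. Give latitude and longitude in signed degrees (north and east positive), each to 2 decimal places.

The central angle between A and B is δ = 1.2295 rad.
With f = 0.5, the slerp weights are sin((1−f)δ)/sin δ = 0.6121 and sin(fδ)/sin δ = 0.6121.
Weighted sum of the unit vectors: (0.6121)·(0.4216,0.0770,0.9035) + (0.6121)·(-0.6980,-0.1182,0.7062) = (-0.1692, -0.0252, 0.9853).
Converting back: φ = atan2(z, √(x²+y²)) = 80.15°, λ = atan2(y, x) = -171.53°.

80.15°, -171.53°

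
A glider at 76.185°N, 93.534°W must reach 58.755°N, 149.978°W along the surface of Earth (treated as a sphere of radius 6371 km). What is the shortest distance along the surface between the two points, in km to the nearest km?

Let φ₁ = 1.3297 rad, φ₂ = 1.0255 rad, and Δλ = -0.9851 rad.
Haversine: a = sin²(Δφ/2) + cos φ₁ cos φ₂ sin²(Δλ/2) = 0.0230 + (0.2388)(0.5187)(0.2236) = 0.05066.
Central angle c = 2·arcsin(√a) = 0.45403 rad.
Distance = R·c = 6371 × 0.4540 ≈ 2893 km.

2893 km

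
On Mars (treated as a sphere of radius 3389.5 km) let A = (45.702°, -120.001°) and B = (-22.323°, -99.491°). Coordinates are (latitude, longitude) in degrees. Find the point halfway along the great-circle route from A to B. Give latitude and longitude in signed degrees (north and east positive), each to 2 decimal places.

11.87°, -108.30°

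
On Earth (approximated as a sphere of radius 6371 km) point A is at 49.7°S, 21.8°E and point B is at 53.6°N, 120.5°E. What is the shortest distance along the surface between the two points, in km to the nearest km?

Let φ₁ = -0.8674 rad, φ₂ = 0.9355 rad, and Δλ = 1.7226 rad.
cos c = sin φ₁ sin φ₂ + cos φ₁ cos φ₂ cos Δλ = (-0.7627)(0.8049) + (0.6468)(0.5934)(-0.1513) = -0.67192,
so c = arccos(-0.67192) = 2.30760 rad.
Distance = R·c = 6371 × 2.3076 ≈ 14702 km.

14702 km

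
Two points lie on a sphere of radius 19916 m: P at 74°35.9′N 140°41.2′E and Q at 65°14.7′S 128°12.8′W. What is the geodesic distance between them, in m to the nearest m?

With latitudes φ₁ = 74.598°, φ₂ = -65.245° and longitude difference Δλ = 91.100°:
Haversine: a = sin²(Δφ/2) + cos φ₁ cos φ₂ sin²(Δλ/2) = 0.8821 + (0.2656)(0.4187)(0.5096) = 0.93881.
Central angle c = 2·arcsin(√a) = 2.64169 rad.
Distance = R·c = 19916 × 2.6417 ≈ 52612 m.

52612 m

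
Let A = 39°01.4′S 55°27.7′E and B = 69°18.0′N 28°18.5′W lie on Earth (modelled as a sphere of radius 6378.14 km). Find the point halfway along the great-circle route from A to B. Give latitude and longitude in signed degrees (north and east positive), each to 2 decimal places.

The central angle between A and B is δ = 2.1642 rad.
With f = 0.5, the slerp weights are sin((1−f)δ)/sin δ = 1.0650 and sin(fδ)/sin δ = 1.0650.
Weighted sum of the unit vectors: (1.0650)·(0.4405,0.6400,-0.6296) + (1.0650)·(0.3112,-0.1676,0.9354) = (0.8005, 0.5030, 0.3257).
Converting back: φ = atan2(z, √(x²+y²)) = 19.01°, λ = atan2(y, x) = 32.14°.

19.01°, 32.14°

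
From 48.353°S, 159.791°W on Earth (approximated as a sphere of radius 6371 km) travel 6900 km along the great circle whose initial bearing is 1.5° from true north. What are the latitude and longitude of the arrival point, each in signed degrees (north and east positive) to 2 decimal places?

13.69°, -158.43°

Angular distance δ = d/R = 6900/6371 = 1.08303 rad; initial bearing θ = 0.0262 rad.
sin φ₂ = sin φ₁ cos δ + cos φ₁ sin δ cos θ = (-0.7473)(0.4687) + (0.6645)(0.8834)(0.9997) = 0.2366, so φ₂ = 13.69°.
Δλ = atan2(sin θ sin δ cos φ₁, cos δ − sin φ₁ sin φ₂) = atan2(0.0154, 0.6455) = 1.364°.
λ₂ = -159.791° + 1.364° = -158.43°.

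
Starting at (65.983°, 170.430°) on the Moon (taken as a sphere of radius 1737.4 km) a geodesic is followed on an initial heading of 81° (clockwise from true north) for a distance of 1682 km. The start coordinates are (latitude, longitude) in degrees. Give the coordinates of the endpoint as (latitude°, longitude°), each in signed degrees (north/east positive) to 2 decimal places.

34.77°, -107.48°

Angular distance δ = d/R = 1682/1737.4 = 0.96811 rad; initial bearing θ = 1.4137 rad.
sin φ₂ = sin φ₁ cos δ + cos φ₁ sin δ cos θ = (0.9134)(0.5669) + (0.4070)(0.8238)(0.1564) = 0.5702, so φ₂ = 34.77°.
Δλ = atan2(sin θ sin δ cos φ₁, cos δ − sin φ₁ sin φ₂) = atan2(0.3312, 0.0460) = 82.094°.
λ₂ = 170.430° + 82.094° = 252.52° → -107.48° after wrapping to (−180°, 180°].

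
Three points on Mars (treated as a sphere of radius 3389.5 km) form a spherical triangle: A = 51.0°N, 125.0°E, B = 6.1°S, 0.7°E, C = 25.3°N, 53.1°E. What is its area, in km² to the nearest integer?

Side lengths (central angles): a = 1.0436, b = 1.0369, c = 2.0211 rad; semiperimeter s = 2.0508.
By l'Huilier's theorem, tan(E/4) = √[tan(s/2) tan((s−a)/2) tan((s−b)/2) tan((s−c)/2)], giving spherical excess E = 0.3455 rad.
Area = E·R² = 0.3455 × (3389.5)² ≈ 3969387 km².

3969387 km²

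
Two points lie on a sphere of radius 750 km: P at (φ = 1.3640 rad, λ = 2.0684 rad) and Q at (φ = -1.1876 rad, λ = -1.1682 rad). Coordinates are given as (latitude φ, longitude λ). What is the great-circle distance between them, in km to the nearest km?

Let φ₁ = 1.3640 rad, φ₂ = -1.1876 rad, and Δλ = 3.0466 rad.
cos c = sin φ₁ sin φ₂ + cos φ₁ cos φ₂ cos Δλ = (0.9787)(-0.9275) + (0.2053)(0.3739)(-0.9955) = -0.98414,
so c = arccos(-0.98414) = 2.96323 rad.
Distance = R·c = 750 × 2.9632 ≈ 2222 km.

2222 km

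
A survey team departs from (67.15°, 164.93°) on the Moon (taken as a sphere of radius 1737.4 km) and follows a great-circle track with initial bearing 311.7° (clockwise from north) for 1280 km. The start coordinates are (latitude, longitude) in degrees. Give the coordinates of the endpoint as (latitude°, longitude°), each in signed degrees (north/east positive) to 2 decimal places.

58.88°, 61.02°

Angular distance δ = d/R = 1280/1737.4 = 0.73673 rad; initial bearing θ = 5.4402 rad.
sin φ₂ = sin φ₁ cos δ + cos φ₁ sin δ cos θ = (0.9215)(0.7407) + (0.3883)(0.6719)(0.6652) = 0.8561, so φ₂ = 58.88°.
Δλ = atan2(sin θ sin δ cos φ₁, cos δ − sin φ₁ sin φ₂) = atan2(-0.1948, -0.0483) = -103.912°.
λ₂ = 164.930° − 103.912° = 61.02°.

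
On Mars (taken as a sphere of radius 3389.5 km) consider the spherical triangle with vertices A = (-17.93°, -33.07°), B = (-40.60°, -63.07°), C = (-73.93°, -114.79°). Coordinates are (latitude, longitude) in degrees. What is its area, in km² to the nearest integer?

1795504 km²

Side lengths (central angles): a = 0.7143, b = 1.2305, c = 0.5989 rad; semiperimeter s = 1.2719.
By l'Huilier's theorem, tan(E/4) = √[tan(s/2) tan((s−a)/2) tan((s−b)/2) tan((s−c)/2)], giving spherical excess E = 0.1563 rad.
Area = E·R² = 0.1563 × (3389.5)² ≈ 1795504 km².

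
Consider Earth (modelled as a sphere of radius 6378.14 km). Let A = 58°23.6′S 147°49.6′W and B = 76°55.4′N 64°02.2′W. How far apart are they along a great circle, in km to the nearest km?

16115 km

In radians: φ₁ = -1.0192, φ₂ = 1.3426, Δλ = 83.790° = 1.4624 rad.
cos c = sin φ₁ sin φ₂ + cos φ₁ cos φ₂ cos Δλ = (-0.8517)(0.9741) + (0.5241)(0.2263)(0.1082) = -0.81675,
so c = arccos(-0.81675) = 2.52656 rad.
Distance = R·c = 6378.14 × 2.5266 ≈ 16115 km.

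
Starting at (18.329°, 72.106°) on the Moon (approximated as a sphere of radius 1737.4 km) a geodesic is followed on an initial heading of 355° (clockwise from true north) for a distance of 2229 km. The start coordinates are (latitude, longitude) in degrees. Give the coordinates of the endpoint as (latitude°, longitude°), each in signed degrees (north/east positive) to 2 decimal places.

84.89°, -38.19°

Angular distance δ = d/R = 2229/1737.4 = 1.28295 rad; initial bearing θ = 6.1959 rad.
sin φ₂ = sin φ₁ cos δ + cos φ₁ sin δ cos θ = (0.3145)(0.2839) + (0.9493)(0.9589)(0.9962) = 0.9960, so φ₂ = 84.89°.
Δλ = atan2(sin θ sin δ cos φ₁, cos δ − sin φ₁ sin φ₂) = atan2(-0.0793, -0.0293) = -110.294°.
λ₂ = 72.106° − 110.294° = -38.19°.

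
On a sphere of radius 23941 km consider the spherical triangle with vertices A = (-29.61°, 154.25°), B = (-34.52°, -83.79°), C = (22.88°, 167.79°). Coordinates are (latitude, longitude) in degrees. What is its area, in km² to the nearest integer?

684474526 km²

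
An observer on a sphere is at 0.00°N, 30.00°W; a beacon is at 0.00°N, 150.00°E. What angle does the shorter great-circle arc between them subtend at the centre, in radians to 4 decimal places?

3.1416 rad

Let φ₁ = 0.0000 rad, φ₂ = 0.0000 rad, and Δλ = -3.1416 rad.
cos c = sin φ₁ sin φ₂ + cos φ₁ cos φ₂ cos Δλ = (0.0000)(0.0000) + (1.0000)(1.0000)(-1.0000) = -1.00000,
so c = arccos(-1.00000) = 3.14159 rad.
So the angular separation is 3.1416 rad.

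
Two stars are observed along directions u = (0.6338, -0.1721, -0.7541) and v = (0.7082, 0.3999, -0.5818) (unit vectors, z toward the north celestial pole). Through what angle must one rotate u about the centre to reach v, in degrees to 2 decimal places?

u·v = 0.8188; |u| = 1.0000, |v| = 1.0000.
cos θ = (u·v)/(|u||v|) = 0.8188, so θ = 35.04°.

35.04°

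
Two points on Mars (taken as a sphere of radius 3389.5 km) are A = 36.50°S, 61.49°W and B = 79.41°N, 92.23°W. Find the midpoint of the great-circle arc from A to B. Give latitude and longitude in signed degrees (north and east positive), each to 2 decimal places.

The central angle between A and B is δ = 2.0462 rad.
With f = 0.5, the slerp weights are sin((1−f)δ)/sin δ = 0.9602 and sin(fδ)/sin δ = 0.9602.
Weighted sum of the unit vectors: (0.9602)·(0.3837,-0.7064,-0.5948) + (0.9602)·(-0.0072,-0.1836,0.9830) = (0.3616, -0.8546, 0.3727).
Converting back: φ = atan2(z, √(x²+y²)) = 21.88°, λ = atan2(y, x) = -67.07°.

21.88°, -67.07°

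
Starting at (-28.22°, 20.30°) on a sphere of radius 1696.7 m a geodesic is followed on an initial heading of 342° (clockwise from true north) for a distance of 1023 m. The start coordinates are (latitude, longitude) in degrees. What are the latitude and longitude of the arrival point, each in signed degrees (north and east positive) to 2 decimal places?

Angular distance δ = d/R = 1023/1696.7 = 0.60294 rad; initial bearing θ = 5.9690 rad.
sin φ₂ = sin φ₁ cos δ + cos φ₁ sin δ cos θ = (-0.4729)(0.8237) + (0.8811)(0.5671)(0.9511) = 0.0857, so φ₂ = 4.92°.
Δλ = atan2(sin θ sin δ cos φ₁, cos δ − sin φ₁ sin φ₂) = atan2(-0.1544, 0.8642) = -10.130°.
λ₂ = 20.300° − 10.130° = 10.17°.

4.92°, 10.17°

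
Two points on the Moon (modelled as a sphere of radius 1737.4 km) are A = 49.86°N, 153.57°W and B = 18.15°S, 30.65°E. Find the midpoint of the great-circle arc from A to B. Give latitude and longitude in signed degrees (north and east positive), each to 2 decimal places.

55.53°, 39.42°

The central angle between A and B is δ = 2.5850 rad.
With f = 0.5, the slerp weights are sin((1−f)δ)/sin δ = 1.8200 and sin(fδ)/sin δ = 1.8200.
Weighted sum of the unit vectors: (1.8200)·(-0.5773,-0.2869,0.7645) + (1.8200)·(0.8175,0.4844,-0.3115) = (0.4372, 0.3594, 0.8244).
Converting back: φ = atan2(z, √(x²+y²)) = 55.53°, λ = atan2(y, x) = 39.42°.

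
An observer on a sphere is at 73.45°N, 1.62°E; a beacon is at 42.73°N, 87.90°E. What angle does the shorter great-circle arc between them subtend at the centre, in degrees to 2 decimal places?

48.39°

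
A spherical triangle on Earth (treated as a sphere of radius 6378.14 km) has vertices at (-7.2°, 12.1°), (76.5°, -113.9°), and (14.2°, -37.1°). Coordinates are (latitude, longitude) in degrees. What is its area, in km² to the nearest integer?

30198987 km²

Side lengths (central angles): a = 1.2764, b = 0.9301, c = 1.8318 rad; semiperimeter s = 2.0191.
By l'Huilier's theorem, tan(E/4) = √[tan(s/2) tan((s−a)/2) tan((s−b)/2) tan((s−c)/2)], giving spherical excess E = 0.7423 rad.
Area = E·R² = 0.7423 × (6378.14)² ≈ 30198987 km².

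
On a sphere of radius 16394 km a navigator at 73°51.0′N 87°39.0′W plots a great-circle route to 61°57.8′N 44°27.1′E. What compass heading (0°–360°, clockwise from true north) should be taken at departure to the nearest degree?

32°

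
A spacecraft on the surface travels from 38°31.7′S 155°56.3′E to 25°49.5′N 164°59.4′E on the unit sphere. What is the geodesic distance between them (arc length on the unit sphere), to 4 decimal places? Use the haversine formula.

1.1329

Let φ₁ = -0.6724 rad, φ₂ = 0.4507 rad, and Δλ = 0.1580 rad.
Haversine: a = sin²(Δφ/2) + cos φ₁ cos φ₂ sin²(Δλ/2) = 0.2836 + (0.7823)(0.9001)(0.0062) = 0.28797.
Central angle c = 2·arcsin(√a) = 1.13288 rad.
On the unit sphere the arc length equals the central angle: 1.1329.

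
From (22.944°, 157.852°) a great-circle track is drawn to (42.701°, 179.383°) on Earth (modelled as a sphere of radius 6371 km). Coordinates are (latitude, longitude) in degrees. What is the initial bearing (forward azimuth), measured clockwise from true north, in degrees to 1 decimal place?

Δλ = 21.531° = 0.3758 rad.
y = sin Δλ · cos φ₂ = (0.3670)(0.7349) = 0.2697
x = cos φ₁ sin φ₂ − sin φ₁ cos φ₂ cos Δλ = (0.9209)(0.6782) − (0.3898)(0.7349)(0.9302) = 0.3580
θ = atan2(y, x) = 36.99°, so the bearing is 37.0°.

37.0°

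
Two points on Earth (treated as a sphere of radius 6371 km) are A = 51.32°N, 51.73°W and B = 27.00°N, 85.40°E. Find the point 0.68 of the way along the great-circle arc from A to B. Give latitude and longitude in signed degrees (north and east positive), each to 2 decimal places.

52.61°, 65.02°

Central angle δ = 1.6245 rad. Interpolating on the sphere with fraction f = 0.68:
P = [sin((1−f)δ)·A + sin(fδ)·B] / sin δ = 0.4975·A + 0.8946·B in Cartesian coordinates,
giving P = (0.2565, 0.5504, 0.7945), i.e. latitude 52.61°, longitude 65.02°.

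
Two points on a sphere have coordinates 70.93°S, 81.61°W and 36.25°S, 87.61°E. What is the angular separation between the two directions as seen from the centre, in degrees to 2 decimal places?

72.54°

In radians: φ₁ = -1.2380, φ₂ = -0.6327, Δλ = 169.220° = 2.9534 rad.
cos c = sin φ₁ sin φ₂ + cos φ₁ cos φ₂ cos Δλ = (-0.9451)(-0.5913) + (0.3267)(0.8064)(-0.9824) = 0.30002,
so c = arccos(0.30002) = 1.26608 rad.
So the angular separation is 72.54°.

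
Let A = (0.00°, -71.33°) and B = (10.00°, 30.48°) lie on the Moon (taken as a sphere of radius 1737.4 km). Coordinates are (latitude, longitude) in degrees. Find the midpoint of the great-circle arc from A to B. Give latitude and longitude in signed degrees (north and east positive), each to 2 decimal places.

7.90°, -20.96°

The central angle between A and B is δ = 1.7737 rad.
With f = 0.5, the slerp weights are sin((1−f)δ)/sin δ = 0.7913 and sin(fδ)/sin δ = 0.7913.
Weighted sum of the unit vectors: (0.7913)·(0.3201,-0.9474,0.0000) + (0.7913)·(0.8487,0.4995,0.1736) = (0.9249, -0.3544, 0.1374).
Converting back: φ = atan2(z, √(x²+y²)) = 7.90°, λ = atan2(y, x) = -20.96°.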